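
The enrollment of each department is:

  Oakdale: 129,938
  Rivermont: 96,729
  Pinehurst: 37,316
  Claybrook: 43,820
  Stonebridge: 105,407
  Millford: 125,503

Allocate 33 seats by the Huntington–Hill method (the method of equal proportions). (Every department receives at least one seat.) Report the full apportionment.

Oakdale: 8; Rivermont: 6; Pinehurst: 2; Claybrook: 3; Stonebridge: 6; Millford: 8

With divisor 16518: modified quotas Oakdale 7.866, Rivermont 5.856, Pinehurst 2.259, Claybrook 2.653, Stonebridge 6.381, Millford 7.598.
Geometric-mean thresholds: Oakdale √(7·8)=7.483, Rivermont √(5·6)=5.477, Pinehurst √(2·3)=2.449, Claybrook √(2·3)=2.449, Stonebridge √(6·7)=6.481, Millford √(7·8)=7.483.
Each quota rounded against its threshold gives Oakdale 8, Rivermont 6, Pinehurst 2, Claybrook 3, Stonebridge 6, Millford 8 (total 33).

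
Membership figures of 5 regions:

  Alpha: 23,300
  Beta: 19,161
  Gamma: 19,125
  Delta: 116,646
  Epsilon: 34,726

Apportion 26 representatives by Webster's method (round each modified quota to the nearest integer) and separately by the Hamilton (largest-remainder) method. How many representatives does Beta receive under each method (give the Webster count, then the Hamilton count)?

Webster: Alpha 3, Beta 2, Gamma 2, Delta 15, Epsilon 4.
Hamilton: Alpha 3, Beta 3, Gamma 2, Delta 14, Epsilon 4.
Beta gets 2 under Webster and 3 under Hamilton.

2 and 3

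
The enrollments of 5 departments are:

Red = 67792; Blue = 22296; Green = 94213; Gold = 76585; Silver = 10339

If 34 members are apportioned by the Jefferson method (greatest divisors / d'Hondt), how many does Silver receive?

1

Standard divisor 271225/34 ≈ 7977.206; standard quotas: Red 8.498, Blue 2.795, Green 11.810, Gold 9.600, Silver 1.296.
Rounding down gives 8, 2, 11, 9, 1 = 31 seats, so the divisor must be adjusted.
With modified divisor 7500: modified quotas Red 9.039, Blue 2.973, Green 12.562, Gold 10.211, Silver 1.379.
Rounding down: Red 9, Blue 2, Green 12, Gold 10, Silver 1 (total 34).
Silver receives 1.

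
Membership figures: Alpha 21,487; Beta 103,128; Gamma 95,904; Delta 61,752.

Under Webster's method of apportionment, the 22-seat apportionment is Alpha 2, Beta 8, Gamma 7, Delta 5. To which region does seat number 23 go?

Gamma

Priority for the next seat is population ÷ (current seats + 0.5).
Priorities: Alpha 8594.800, Beta 12132.706, Gamma 12787.200, Delta 11227.636.
Highest priority: Gamma.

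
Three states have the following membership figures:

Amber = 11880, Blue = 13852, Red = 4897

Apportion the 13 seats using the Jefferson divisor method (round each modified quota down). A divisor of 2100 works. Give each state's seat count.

With modified divisor 2100: modified quotas Amber 5.657, Blue 6.596, Red 2.332.
Rounding down: Amber 5, Blue 6, Red 2 (total 13).

Amber=5, Blue=6, Red=2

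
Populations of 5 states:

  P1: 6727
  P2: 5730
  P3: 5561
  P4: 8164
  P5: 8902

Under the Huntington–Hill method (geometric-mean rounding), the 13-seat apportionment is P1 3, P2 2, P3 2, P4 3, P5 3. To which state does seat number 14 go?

Priority for the next seat is population ÷ (√(s·(s+1))).
Priorities: P1 1941.918, P2 2339.263, P3 2270.269, P4 2356.744, P5 2569.786.
Highest priority: P5.

P5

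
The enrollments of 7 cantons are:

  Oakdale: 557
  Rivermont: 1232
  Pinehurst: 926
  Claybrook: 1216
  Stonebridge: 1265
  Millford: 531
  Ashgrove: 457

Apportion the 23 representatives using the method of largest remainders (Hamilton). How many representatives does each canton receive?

The standard divisor is 6184/23 ≈ 268.87.
Standard quotas: Oakdale 2.072, Rivermont 4.582, Pinehurst 3.444, Claybrook 4.523, Stonebridge 4.705, Millford 1.975, Ashgrove 1.700.
Lower quotas: Oakdale 2, Rivermont 4, Pinehurst 3, Claybrook 4, Stonebridge 4, Millford 1, Ashgrove 1 (sum 19, leaving 4 seats).
Remainders in descending order: Millford 0.975, Stonebridge 0.705, Ashgrove 0.700, Rivermont 0.582, Claybrook 0.523, Pinehurst 0.444, Oakdale 0.072.
The surplus seats go to Millford, Stonebridge, Ashgrove, Rivermont.

Oakdale: 2; Rivermont: 5; Pinehurst: 3; Claybrook: 4; Stonebridge: 5; Millford: 2; Ashgrove: 2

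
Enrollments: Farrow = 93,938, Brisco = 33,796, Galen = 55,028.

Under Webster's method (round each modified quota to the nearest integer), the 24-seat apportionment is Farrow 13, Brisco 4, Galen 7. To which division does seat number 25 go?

Brisco

Priority for the next seat is population ÷ (current seats + 0.5).
Priorities: Farrow 6958.370, Brisco 7510.222, Galen 7337.067.
Highest priority: Brisco.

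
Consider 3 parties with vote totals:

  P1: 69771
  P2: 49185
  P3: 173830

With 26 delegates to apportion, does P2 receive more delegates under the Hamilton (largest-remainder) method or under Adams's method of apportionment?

Adams

Hamilton: P1 6, P2 4, P3 16.
Adams: P1 6, P2 5, P3 15.
P2 gets 4 under Hamilton and 5 under Adams.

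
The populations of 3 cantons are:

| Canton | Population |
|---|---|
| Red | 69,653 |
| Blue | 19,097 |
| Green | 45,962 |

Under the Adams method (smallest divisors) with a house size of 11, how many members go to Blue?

Standard divisor 134712/11 ≈ 12246.545; standard quotas: Red 5.688, Blue 1.559, Green 3.753.
Rounding up gives 6, 2, 4 = 12 seats, so the divisor must be adjusted.
With modified divisor 14600: modified quotas Red 4.771, Blue 1.308, Green 3.148.
Rounding up: Red 5, Blue 2, Green 4 (total 11).
Blue receives 2.

2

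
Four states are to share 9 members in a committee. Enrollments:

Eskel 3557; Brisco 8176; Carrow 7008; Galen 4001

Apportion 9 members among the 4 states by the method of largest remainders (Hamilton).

Eskel: 1, Brisco: 3, Carrow: 3, Galen: 2

Standard divisor: 22742 ÷ 9 ≈ 2526.889.
Standard quotas: Eskel 1.4077, Brisco 3.2356, Carrow 2.7734, Galen 1.5834.
Lower quotas: Eskel 1, Brisco 3, Carrow 2, Galen 1 (sum 7, leaving 2 seats).
Remainders in descending order: Carrow 0.7734, Galen 0.5834, Eskel 0.4077, Brisco 0.2356.
The surplus seats go to Carrow, Galen.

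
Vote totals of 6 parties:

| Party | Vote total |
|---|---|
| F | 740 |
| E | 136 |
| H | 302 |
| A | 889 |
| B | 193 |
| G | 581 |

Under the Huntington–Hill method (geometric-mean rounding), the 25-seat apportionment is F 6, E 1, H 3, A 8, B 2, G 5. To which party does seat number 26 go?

Priority for the next seat is population ÷ (√(s·(s+1))).
Priorities: F 114.184, E 96.167, H 87.180, A 104.770, B 78.792, G 106.076.
Highest priority: F.

F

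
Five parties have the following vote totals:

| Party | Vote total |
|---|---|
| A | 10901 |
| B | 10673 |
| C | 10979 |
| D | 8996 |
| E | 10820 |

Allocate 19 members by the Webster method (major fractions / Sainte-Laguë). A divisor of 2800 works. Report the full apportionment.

With modified divisor 2800: modified quotas A 3.893, B 3.812, C 3.921, D 3.213, E 3.864.
Rounding to the nearest integer: A 4, B 4, C 4, D 3, E 4 (total 19).

A: 4, B: 4, C: 4, D: 3, E: 4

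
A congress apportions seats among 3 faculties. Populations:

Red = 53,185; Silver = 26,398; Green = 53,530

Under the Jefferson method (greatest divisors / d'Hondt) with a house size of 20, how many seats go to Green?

8

Standard divisor 133113/20 ≈ 6655.65; standard quotas: Red 7.991, Silver 3.966, Green 8.043.
Rounding down gives 7, 3, 8 = 18 seats, so the divisor must be adjusted.
With modified divisor 6300: modified quotas Red 8.442, Silver 4.190, Green 8.497.
Rounding down: Red 8, Silver 4, Green 8 (total 20).
Green receives 8.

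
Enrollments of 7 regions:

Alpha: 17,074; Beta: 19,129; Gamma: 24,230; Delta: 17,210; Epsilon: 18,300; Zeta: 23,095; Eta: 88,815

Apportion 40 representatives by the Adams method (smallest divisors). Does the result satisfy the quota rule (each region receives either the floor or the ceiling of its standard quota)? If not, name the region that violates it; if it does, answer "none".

Eta

Standard quotas: Alpha 3.286, Beta 3.681, Gamma 4.663, Delta 3.312, Epsilon 3.522, Zeta 4.444, Eta 17.092.
Adams allocation: Alpha 3, Beta 4, Gamma 5, Delta 3, Epsilon 4, Zeta 5, Eta 16.
Eta has quota 17.092 (lower 17, upper 18) but receives 16 — outside the quota interval.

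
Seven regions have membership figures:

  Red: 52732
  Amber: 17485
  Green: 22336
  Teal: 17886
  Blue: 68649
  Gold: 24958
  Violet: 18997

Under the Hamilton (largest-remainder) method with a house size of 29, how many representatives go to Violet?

3

Total 223043; standard divisor 223043/29 ≈ 7691.138.
Standard quotas: Red 6.8562, Amber 2.2734, Green 2.9041, Teal 2.3255, Blue 8.9257, Gold 3.2450, Violet 2.4700.
Lower quotas: Red 6, Amber 2, Green 2, Teal 2, Blue 8, Gold 3, Violet 2 (sum 25, leaving 4 seats).
Remainders in descending order: Blue 0.9257, Green 0.9041, Red 0.8562, Violet 0.4700, Teal 0.3255, Amber 0.2734, Gold 0.2450.
The surplus seats go to Blue, Green, Red, Violet.
Violet receives 3.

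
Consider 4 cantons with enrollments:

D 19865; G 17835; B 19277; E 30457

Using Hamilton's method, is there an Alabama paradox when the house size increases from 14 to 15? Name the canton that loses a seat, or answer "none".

At 14 seats: D 3, G 3, B 3, E 5.
At 15 seats: D 4, G 3, B 3, E 5.
No canton's allocation decreased.

none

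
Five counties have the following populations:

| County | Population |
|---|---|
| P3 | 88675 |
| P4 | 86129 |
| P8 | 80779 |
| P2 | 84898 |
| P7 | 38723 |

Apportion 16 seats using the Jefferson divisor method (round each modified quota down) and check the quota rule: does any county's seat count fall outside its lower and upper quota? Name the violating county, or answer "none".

Standard quotas: P3 3.742, P4 3.634, P8 3.408, P2 3.582, P7 1.634.
Jefferson allocation: P3 4, P4 4, P8 3, P2 4, P7 1.
Every allocation lies between the lower and upper quota.

none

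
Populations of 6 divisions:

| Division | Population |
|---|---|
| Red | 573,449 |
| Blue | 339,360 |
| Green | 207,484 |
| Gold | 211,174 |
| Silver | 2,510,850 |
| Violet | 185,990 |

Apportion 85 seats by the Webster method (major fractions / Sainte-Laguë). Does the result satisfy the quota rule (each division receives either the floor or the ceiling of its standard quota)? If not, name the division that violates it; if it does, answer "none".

Silver

Standard quotas: Red 12.100, Blue 7.161, Green 4.378, Gold 4.456, Silver 52.981, Violet 3.925.
Webster allocation: Red 12, Blue 7, Green 4, Gold 4, Silver 54, Violet 4.
Silver has quota 52.981 (lower 52, upper 53) but receives 54 — outside the quota interval.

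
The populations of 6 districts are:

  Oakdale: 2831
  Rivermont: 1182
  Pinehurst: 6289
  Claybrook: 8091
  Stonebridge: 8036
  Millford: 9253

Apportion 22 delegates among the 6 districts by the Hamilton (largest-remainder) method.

The standard divisor is 35682/22 ≈ 1621.909.
Standard quotas: Oakdale 1.7455, Rivermont 0.7288, Pinehurst 3.8775, Claybrook 4.9886, Stonebridge 4.9547, Millford 5.7050.
Lower quotas: Oakdale 1, Rivermont 0, Pinehurst 3, Claybrook 4, Stonebridge 4, Millford 5 (sum 17, leaving 5 seats).
Remainders in descending order: Claybrook 0.9886, Stonebridge 0.9547, Pinehurst 0.8775, Oakdale 0.7455, Rivermont 0.7288, Millford 0.7050.
Largest remainders: Claybrook, Stonebridge, Pinehurst, Oakdale, Rivermont receive the extra seats.

Oakdale=2, Rivermont=1, Pinehurst=4, Claybrook=5, Stonebridge=5, Millford=5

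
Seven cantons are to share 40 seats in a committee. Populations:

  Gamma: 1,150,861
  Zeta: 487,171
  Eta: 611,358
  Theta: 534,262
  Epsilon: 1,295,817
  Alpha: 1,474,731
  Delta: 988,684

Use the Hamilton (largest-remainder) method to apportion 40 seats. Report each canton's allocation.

Gamma=7, Zeta=3, Eta=4, Theta=3, Epsilon=8, Alpha=9, Delta=6

Total 6542884; standard divisor 6542884/40 ≈ 163572.1.
Standard quotas: Gamma 7.0358, Zeta 2.9783, Eta 3.7375, Theta 3.2662, Epsilon 7.9220, Alpha 9.0158, Delta 6.0443.
Lower quotas: Gamma 7, Zeta 2, Eta 3, Theta 3, Epsilon 7, Alpha 9, Delta 6 (sum 37, leaving 3 seats).
Remainders in descending order: Zeta 0.9783, Epsilon 0.9220, Eta 0.7375, Theta 0.2662, Delta 0.0443, Gamma 0.0358, Alpha 0.0158.
The surplus seats go to Zeta, Epsilon, Eta.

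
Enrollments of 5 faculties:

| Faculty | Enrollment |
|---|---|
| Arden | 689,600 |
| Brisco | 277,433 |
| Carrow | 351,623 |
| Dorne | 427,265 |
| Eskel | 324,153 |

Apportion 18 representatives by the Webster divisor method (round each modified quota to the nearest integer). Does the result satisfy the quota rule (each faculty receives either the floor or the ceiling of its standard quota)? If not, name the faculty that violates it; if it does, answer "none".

Standard quotas: Arden 5.996, Brisco 2.412, Carrow 3.057, Dorne 3.715, Eskel 2.819.
Webster allocation: Arden 6, Brisco 2, Carrow 3, Dorne 4, Eskel 3.
Every allocation lies between the lower and upper quota.

none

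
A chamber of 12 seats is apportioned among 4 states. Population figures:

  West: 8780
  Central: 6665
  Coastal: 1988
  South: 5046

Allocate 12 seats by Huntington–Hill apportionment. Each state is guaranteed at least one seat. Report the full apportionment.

West=5, Central=3, Coastal=1, South=3

With divisor 1944: modified quotas West 4.516, Central 3.428, Coastal 1.023, South 2.596.
Geometric-mean thresholds: West √(4·5)=4.472, Central √(3·4)=3.464, Coastal √(1·2)=1.414, South √(2·3)=2.449.
Each quota rounded against its threshold gives West 5, Central 3, Coastal 1, South 3 (total 12).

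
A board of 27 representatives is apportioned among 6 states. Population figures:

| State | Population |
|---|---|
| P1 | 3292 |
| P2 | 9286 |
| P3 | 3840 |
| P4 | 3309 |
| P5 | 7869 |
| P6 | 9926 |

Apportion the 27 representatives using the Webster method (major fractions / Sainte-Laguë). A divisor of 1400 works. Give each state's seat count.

P1: 2, P2: 7, P3: 3, P4: 2, P5: 6, P6: 7

With modified divisor 1400: modified quotas P1 2.351, P2 6.633, P3 2.743, P4 2.364, P5 5.621, P6 7.090.
Rounding to the nearest integer: P1 2, P2 7, P3 3, P4 2, P5 6, P6 7 (total 27).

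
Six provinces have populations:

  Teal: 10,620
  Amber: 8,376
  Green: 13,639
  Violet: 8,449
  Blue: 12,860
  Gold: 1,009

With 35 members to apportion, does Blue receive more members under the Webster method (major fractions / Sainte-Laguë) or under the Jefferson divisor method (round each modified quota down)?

Jefferson

Webster: Teal 7, Amber 5, Green 9, Violet 5, Blue 8, Gold 1.
Jefferson: Teal 7, Amber 5, Green 9, Violet 5, Blue 9, Gold 0.
Blue gets 8 under Webster and 9 under Jefferson.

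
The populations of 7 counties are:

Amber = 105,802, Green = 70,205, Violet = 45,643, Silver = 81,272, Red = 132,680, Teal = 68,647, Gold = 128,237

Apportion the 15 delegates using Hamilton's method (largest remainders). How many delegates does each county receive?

Total 632486; standard divisor 632486/15 ≈ 42165.733.
Standard quotas: Amber 2.5092, Green 1.6650, Violet 1.0825, Silver 1.9274, Red 3.1466, Teal 1.6280, Gold 3.0413.
Lower quotas: Amber 2, Green 1, Violet 1, Silver 1, Red 3, Teal 1, Gold 3 (sum 12, leaving 3 seats).
Remainders in descending order: Silver 0.9274, Green 0.6650, Teal 0.6280, Amber 0.5092, Red 0.1466, Violet 0.0825, Gold 0.0413.
The surplus seats go to Silver, Green, Teal.

Amber: 2; Green: 2; Violet: 1; Silver: 2; Red: 3; Teal: 2; Gold: 3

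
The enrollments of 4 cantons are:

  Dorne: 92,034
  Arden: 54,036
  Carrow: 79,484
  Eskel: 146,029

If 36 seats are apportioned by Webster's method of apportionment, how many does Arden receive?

Standard divisor 371583/36 ≈ 10321.75; standard quotas: Dorne 8.917, Arden 5.235, Carrow 7.701, Eskel 14.148.
Rounding to the nearest integer gives Dorne 9, Arden 5, Carrow 8, Eskel 14 — total 36, matching the house size, so no adjustment is needed.
Arden receives 5.

5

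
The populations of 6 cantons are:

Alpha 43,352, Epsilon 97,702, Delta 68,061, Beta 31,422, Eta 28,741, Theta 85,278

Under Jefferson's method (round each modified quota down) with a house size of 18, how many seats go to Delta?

4

Standard divisor 354556/18 ≈ 19697.556; standard quotas: Alpha 2.201, Epsilon 4.960, Delta 3.455, Beta 1.595, Eta 1.459, Theta 4.329.
Rounding down gives 2, 4, 3, 1, 1, 4 = 15 seats, so the divisor must be adjusted.
With modified divisor 16600: modified quotas Alpha 2.612, Epsilon 5.886, Delta 4.100, Beta 1.893, Eta 1.731, Theta 5.137.
Rounding down: Alpha 2, Epsilon 5, Delta 4, Beta 1, Eta 1, Theta 5 (total 18).
Delta receives 4.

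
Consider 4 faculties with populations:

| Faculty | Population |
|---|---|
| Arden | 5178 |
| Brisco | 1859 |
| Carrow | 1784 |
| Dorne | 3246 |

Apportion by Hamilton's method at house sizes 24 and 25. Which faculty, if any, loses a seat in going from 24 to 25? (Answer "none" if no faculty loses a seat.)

At 24 seats: Arden 10, Brisco 4, Carrow 4, Dorne 6.
At 25 seats: Arden 11, Brisco 4, Carrow 3, Dorne 7.
Carrow drops from 4 to 3.

Carrow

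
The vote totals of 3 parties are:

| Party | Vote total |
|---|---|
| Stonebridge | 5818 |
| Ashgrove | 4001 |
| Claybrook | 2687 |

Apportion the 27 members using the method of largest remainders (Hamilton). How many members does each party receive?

Stonebridge 12, Ashgrove 9, Claybrook 6

Standard divisor: 12506 ÷ 27 ≈ 463.185.
Standard quotas: Stonebridge 12.5609, Ashgrove 8.6380, Claybrook 5.8011.
Lower quotas: Stonebridge 12, Ashgrove 8, Claybrook 5 (sum 25, leaving 2 seats).
Remainders in descending order: Claybrook 0.8011, Ashgrove 0.6380, Stonebridge 0.5609.
The surplus seats go to Claybrook, Ashgrove.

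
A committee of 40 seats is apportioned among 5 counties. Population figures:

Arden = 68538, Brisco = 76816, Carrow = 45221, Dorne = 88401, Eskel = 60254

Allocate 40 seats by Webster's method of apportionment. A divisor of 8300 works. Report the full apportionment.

With modified divisor 8300: modified quotas Arden 8.258, Brisco 9.255, Carrow 5.448, Dorne 10.651, Eskel 7.260.
Rounding to the nearest integer: Arden 8, Brisco 9, Carrow 5, Dorne 11, Eskel 7 (total 40).

Arden 8, Brisco 9, Carrow 5, Dorne 11, Eskel 7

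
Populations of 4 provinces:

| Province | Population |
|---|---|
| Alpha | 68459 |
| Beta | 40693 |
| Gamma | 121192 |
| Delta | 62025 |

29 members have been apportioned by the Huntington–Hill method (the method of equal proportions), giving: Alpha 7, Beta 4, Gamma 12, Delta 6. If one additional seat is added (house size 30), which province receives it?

Priority for the next seat is population ÷ (√(s·(s+1))).
Priorities: Alpha 9148.219, Beta 9099.231, Gamma 9703.126, Delta 9570.665.
Highest priority: Gamma.

Gamma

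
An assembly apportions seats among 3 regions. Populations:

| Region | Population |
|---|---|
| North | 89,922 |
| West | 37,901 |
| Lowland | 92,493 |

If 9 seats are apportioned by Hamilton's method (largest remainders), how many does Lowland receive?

4

Total 220316; standard divisor 220316/9 ≈ 24479.556.
Standard quotas: North 3.6734, West 1.5483, Lowland 3.7784.
Lower quotas: North 3, West 1, Lowland 3 (sum 7, leaving 2 seats).
Remainders in descending order: Lowland 0.7784, North 0.6734, West 0.5483.
The surplus seats go to Lowland, North.
Lowland receives 4.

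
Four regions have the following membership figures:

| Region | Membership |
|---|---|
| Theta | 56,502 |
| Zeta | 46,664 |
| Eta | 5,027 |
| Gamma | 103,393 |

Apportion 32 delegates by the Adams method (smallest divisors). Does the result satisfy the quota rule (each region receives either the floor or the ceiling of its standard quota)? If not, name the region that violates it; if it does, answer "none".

Standard quotas: Theta 8.545, Zeta 7.057, Eta 0.760, Gamma 15.637.
Adams allocation: Theta 9, Zeta 7, Eta 1, Gamma 15.
Every allocation lies between the lower and upper quota.

none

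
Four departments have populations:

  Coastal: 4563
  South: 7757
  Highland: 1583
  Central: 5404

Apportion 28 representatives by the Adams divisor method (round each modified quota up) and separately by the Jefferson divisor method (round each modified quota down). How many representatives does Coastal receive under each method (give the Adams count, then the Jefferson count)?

6 and 7

Adams: Coastal 6, South 11, Highland 3, Central 8.
Jefferson: Coastal 7, South 11, Highland 2, Central 8.
Coastal gets 6 under Adams and 7 under Jefferson.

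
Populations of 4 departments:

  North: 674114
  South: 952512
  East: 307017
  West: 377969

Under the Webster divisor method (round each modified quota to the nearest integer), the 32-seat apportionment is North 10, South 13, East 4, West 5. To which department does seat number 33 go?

South

Priority for the next seat is population ÷ (current seats + 0.5).
Priorities: North 64201.333, South 70556.444, East 68226.000, West 68721.636.
Highest priority: South.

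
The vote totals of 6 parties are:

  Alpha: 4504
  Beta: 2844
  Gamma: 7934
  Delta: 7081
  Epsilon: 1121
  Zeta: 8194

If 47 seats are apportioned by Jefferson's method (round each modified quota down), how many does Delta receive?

Standard divisor 31678/47 ≈ 674; standard quotas: Alpha 6.682, Beta 4.220, Gamma 11.772, Delta 10.506, Epsilon 1.663, Zeta 12.157.
Rounding down gives 6, 4, 11, 10, 1, 12 = 44 seats, so the divisor must be adjusted.
With modified divisor 640: modified quotas Alpha 7.037, Beta 4.444, Gamma 12.397, Delta 11.064, Epsilon 1.752, Zeta 12.803.
Rounding down: Alpha 7, Beta 4, Gamma 12, Delta 11, Epsilon 1, Zeta 12 (total 47).
Delta receives 11.

11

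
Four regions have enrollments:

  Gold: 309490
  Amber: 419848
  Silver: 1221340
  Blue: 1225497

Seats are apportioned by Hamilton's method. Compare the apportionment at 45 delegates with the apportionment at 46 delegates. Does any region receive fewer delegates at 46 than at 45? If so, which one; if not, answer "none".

At 45 seats: Gold 5, Amber 6, Silver 17, Blue 17.
At 46 seats: Gold 4, Amber 6, Silver 18, Blue 18.
Gold drops from 5 to 4.

Gold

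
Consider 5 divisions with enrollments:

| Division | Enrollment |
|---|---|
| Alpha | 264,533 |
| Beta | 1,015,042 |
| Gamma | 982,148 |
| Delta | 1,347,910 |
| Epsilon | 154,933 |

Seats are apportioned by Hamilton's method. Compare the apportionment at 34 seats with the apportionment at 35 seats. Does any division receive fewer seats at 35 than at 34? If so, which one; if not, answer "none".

At 34 seats: Alpha 2, Beta 9, Gamma 9, Delta 12, Epsilon 2.
At 35 seats: Alpha 3, Beta 9, Gamma 9, Delta 13, Epsilon 1.
Epsilon drops from 2 to 1.

Epsilon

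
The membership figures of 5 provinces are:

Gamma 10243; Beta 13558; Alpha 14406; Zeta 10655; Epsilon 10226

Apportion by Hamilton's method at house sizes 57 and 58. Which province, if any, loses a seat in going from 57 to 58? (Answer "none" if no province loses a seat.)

At 57 seats: Gamma 10, Beta 13, Alpha 14, Zeta 10, Epsilon 10.
At 58 seats: Gamma 10, Beta 13, Alpha 14, Zeta 11, Epsilon 10.
No province's allocation decreased.

none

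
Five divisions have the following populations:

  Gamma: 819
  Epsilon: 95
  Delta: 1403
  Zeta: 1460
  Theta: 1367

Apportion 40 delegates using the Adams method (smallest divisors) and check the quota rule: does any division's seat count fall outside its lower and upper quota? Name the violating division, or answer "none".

none

Standard quotas: Gamma 6.369, Epsilon 0.739, Delta 10.910, Zeta 11.353, Theta 10.630.
Adams allocation: Gamma 6, Epsilon 1, Delta 11, Zeta 11, Theta 11.
Every allocation lies between the lower and upper quota.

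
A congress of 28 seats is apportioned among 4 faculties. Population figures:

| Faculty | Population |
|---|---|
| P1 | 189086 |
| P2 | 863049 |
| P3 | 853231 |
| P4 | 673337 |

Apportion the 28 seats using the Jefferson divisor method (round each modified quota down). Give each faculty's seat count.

Standard divisor 2578703/28 ≈ 92096.536; standard quotas: P1 2.053, P2 9.371, P3 9.265, P4 7.311.
Rounding down gives 2, 9, 9, 7 = 27 seats, so the divisor must be adjusted.
With modified divisor 85800: modified quotas P1 2.204, P2 10.059, P3 9.944, P4 7.848.
Rounding down: P1 2, P2 10, P3 9, P4 7 (total 28).

P1: 2, P2: 10, P3: 9, P4: 7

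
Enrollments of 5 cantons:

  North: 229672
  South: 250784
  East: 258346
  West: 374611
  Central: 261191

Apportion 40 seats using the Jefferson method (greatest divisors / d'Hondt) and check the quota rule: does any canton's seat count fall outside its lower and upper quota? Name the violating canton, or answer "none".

none

Standard quotas: North 6.683, South 7.298, East 7.518, West 10.901, Central 7.600.
Jefferson allocation: North 7, South 7, East 7, West 11, Central 8.
Every allocation lies between the lower and upper quota.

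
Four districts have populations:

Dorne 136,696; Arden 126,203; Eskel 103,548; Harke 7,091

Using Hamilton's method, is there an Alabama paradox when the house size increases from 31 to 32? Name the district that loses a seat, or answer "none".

Harke

At 31 seats: Dorne 11, Arden 10, Eskel 9, Harke 1.
At 32 seats: Dorne 12, Arden 11, Eskel 9, Harke 0.
Harke drops from 1 to 0.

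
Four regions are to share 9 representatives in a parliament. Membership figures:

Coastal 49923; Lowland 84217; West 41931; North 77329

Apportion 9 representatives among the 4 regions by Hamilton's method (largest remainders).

Total 253400; standard divisor 253400/9 ≈ 28155.556.
Standard quotas: Coastal 1.7731, Lowland 2.9911, West 1.4893, North 2.7465.
Lower quotas: Coastal 1, Lowland 2, West 1, North 2 (sum 6, leaving 3 seats).
Remainders in descending order: Lowland 0.9911, Coastal 0.7731, North 0.7465, West 0.4893.
The surplus seats go to Lowland, Coastal, North.

Coastal 2, Lowland 3, West 1, North 3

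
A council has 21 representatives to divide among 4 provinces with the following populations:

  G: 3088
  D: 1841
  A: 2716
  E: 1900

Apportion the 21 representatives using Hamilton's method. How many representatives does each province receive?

The standard divisor is 9545/21 ≈ 454.524.
Standard quotas: G 6.794, D 4.050, A 5.975, E 4.180.
Lower quotas: G 6, D 4, A 5, E 4 (sum 19, leaving 2 seats).
Remainders in descending order: A 0.975, G 0.794, E 0.180, D 0.050.
The surplus seats go to A, G.

G 7, D 4, A 6, E 4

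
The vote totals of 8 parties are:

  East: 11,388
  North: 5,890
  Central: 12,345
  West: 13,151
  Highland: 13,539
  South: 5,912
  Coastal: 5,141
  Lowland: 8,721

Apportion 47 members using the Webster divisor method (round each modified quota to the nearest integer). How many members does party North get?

4

Standard divisor 76087/47 ≈ 1618.872; standard quotas: East 7.035, North 3.638, Central 7.626, West 8.124, Highland 8.363, South 3.652, Coastal 3.176, Lowland 5.387.
Rounding to the nearest integer gives East 7, North 4, Central 8, West 8, Highland 8, South 4, Coastal 3, Lowland 5 — total 47, matching the house size, so no adjustment is needed.
North receives 4.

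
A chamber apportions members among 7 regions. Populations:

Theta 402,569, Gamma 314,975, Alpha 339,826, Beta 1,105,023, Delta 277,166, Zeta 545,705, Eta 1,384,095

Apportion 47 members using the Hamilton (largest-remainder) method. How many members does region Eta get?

15

Total 4369359; standard divisor 4369359/47 ≈ 92965.085.
Standard quotas: Theta 4.3303, Gamma 3.3881, Alpha 3.6554, Beta 11.8864, Delta 2.9814, Zeta 5.8700, Eta 14.8883.
Lower quotas: Theta 4, Gamma 3, Alpha 3, Beta 11, Delta 2, Zeta 5, Eta 14 (sum 42, leaving 5 seats).
Remainders in descending order: Delta 0.9814, Eta 0.8883, Beta 0.8864, Zeta 0.8700, Alpha 0.6554, Gamma 0.3881, Theta 0.3303.
The surplus seats go to Delta, Eta, Beta, Zeta, Alpha.
Eta receives 15.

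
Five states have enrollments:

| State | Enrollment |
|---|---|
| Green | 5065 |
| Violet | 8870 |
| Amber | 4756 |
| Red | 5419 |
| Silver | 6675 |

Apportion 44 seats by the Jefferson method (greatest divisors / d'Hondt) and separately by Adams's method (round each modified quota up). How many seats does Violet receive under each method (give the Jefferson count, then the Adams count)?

13 and 12

Jefferson: Green 7, Violet 13, Amber 7, Red 8, Silver 9.
Adams: Green 7, Violet 12, Amber 7, Red 8, Silver 10.
Violet gets 13 under Jefferson and 12 under Adams.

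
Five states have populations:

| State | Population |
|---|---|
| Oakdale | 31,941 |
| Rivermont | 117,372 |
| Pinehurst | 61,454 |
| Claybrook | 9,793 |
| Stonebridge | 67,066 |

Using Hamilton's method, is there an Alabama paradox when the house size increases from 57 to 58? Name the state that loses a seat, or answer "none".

At 57 seats: Oakdale 7, Rivermont 23, Pinehurst 12, Claybrook 2, Stonebridge 13.
At 58 seats: Oakdale 6, Rivermont 24, Pinehurst 12, Claybrook 2, Stonebridge 14.
Oakdale drops from 7 to 6.

Oakdale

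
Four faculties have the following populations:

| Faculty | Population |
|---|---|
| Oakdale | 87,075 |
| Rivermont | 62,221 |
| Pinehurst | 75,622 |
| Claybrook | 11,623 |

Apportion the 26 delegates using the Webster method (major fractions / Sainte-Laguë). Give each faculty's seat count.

Standard divisor 236541/26 ≈ 9097.731; standard quotas: Oakdale 9.571, Rivermont 6.839, Pinehurst 8.312, Claybrook 1.278.
Rounding to the nearest integer gives Oakdale 10, Rivermont 7, Pinehurst 8, Claybrook 1 — total 26, matching the house size, so no adjustment is needed.

Oakdale 10, Rivermont 7, Pinehurst 8, Claybrook 1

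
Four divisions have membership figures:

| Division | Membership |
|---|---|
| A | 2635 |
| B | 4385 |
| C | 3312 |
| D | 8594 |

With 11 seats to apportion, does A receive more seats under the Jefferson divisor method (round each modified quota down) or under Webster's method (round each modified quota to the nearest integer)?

Webster

Jefferson: A 1, B 3, C 2, D 5.
Webster: A 2, B 2, C 2, D 5.
A gets 1 under Jefferson and 2 under Webster.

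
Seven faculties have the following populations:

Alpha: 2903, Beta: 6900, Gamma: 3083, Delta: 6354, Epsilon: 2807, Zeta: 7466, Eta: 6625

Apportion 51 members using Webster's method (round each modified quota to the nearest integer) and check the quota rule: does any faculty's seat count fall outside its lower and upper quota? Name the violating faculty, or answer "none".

Standard quotas: Alpha 4.097, Beta 9.738, Gamma 4.351, Delta 8.967, Epsilon 3.961, Zeta 10.536, Eta 9.350.
Webster allocation: Alpha 4, Beta 10, Gamma 4, Delta 9, Epsilon 4, Zeta 11, Eta 9.
Every allocation lies between the lower and upper quota.

none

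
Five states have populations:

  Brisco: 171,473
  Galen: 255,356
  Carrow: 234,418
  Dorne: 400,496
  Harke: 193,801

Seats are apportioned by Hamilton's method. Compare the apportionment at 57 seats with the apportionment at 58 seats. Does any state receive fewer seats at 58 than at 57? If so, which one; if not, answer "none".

none

At 57 seats: Brisco 8, Galen 11, Carrow 11, Dorne 18, Harke 9.
At 58 seats: Brisco 8, Galen 12, Carrow 11, Dorne 18, Harke 9.
No state's allocation decreased.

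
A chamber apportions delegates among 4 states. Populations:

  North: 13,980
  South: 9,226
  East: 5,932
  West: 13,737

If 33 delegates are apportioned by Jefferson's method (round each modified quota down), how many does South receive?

7

Standard divisor 42875/33 ≈ 1299.242; standard quotas: North 10.760, South 7.101, East 4.566, West 10.573.
Rounding down gives 10, 7, 4, 10 = 31 seats, so the divisor must be adjusted.
With modified divisor 1200: modified quotas North 11.650, South 7.688, East 4.943, West 11.447.
Rounding down: North 11, South 7, East 4, West 11 (total 33).
South receives 7.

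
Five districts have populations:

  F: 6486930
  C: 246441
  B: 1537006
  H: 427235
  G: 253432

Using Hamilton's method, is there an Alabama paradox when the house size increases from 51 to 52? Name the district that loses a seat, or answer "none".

At 51 seats: F 37, C 1, B 9, H 2, G 2.
At 52 seats: F 38, C 1, B 9, H 3, G 1.
G drops from 2 to 1.

G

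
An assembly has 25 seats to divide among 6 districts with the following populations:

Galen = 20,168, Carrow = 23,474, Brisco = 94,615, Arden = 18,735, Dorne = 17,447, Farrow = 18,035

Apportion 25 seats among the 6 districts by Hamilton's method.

Total 192474; standard divisor 192474/25 ≈ 7698.96.
Standard quotas: Galen 2.6196, Carrow 3.0490, Brisco 12.2893, Arden 2.4334, Dorne 2.2662, Farrow 2.3425.
Lower quotas: Galen 2, Carrow 3, Brisco 12, Arden 2, Dorne 2, Farrow 2 (sum 23, leaving 2 seats).
Remainders in descending order: Galen 0.6196, Arden 0.4334, Farrow 0.3425, Brisco 0.2893, Dorne 0.2662, Carrow 0.0490.
Largest remainders: Galen, Arden receive the extra seats.

Galen 3; Carrow 3; Brisco 12; Arden 3; Dorne 2; Farrow 2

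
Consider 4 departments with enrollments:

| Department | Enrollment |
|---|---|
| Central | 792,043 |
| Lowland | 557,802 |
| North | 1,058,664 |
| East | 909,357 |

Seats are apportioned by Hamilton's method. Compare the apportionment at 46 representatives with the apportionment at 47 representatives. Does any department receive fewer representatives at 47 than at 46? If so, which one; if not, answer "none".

At 46 seats: Central 11, Lowland 8, North 15, East 12.
At 47 seats: Central 11, Lowland 8, North 15, East 13.
No department's allocation decreased.

none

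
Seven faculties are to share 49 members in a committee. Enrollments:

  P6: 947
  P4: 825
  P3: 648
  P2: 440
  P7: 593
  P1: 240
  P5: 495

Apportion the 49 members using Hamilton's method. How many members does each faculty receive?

The standard divisor is 4188/49 ≈ 85.469.
Standard quotas: P6 11.080, P4 9.653, P3 7.582, P2 5.148, P7 6.938, P1 2.808, P5 5.792.
Lower quotas: P6 11, P4 9, P3 7, P2 5, P7 6, P1 2, P5 5 (sum 45, leaving 4 seats).
Remainders in descending order: P7 0.938, P1 0.808, P5 0.792, P4 0.653, P3 0.582, P2 0.148, P6 0.080.
Largest remainders: P7, P1, P5, P4 receive the extra seats.

P6: 11, P4: 10, P3: 7, P2: 5, P7: 7, P1: 3, P5: 6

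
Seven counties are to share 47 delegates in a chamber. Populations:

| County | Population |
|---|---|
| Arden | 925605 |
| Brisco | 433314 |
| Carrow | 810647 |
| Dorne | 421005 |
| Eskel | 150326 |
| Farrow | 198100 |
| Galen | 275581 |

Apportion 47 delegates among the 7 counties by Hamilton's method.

Arden 14; Brisco 6; Carrow 12; Dorne 6; Eskel 2; Farrow 3; Galen 4

Standard divisor: 3214578 ÷ 47 ≈ 68395.277.
Standard quotas: Arden 13.5332, Brisco 6.3354, Carrow 11.8524, Dorne 6.1555, Eskel 2.1979, Farrow 2.8964, Galen 4.0292.
Lower quotas: Arden 13, Brisco 6, Carrow 11, Dorne 6, Eskel 2, Farrow 2, Galen 4 (sum 44, leaving 3 seats).
Remainders in descending order: Farrow 0.8964, Carrow 0.8524, Arden 0.5332, Brisco 0.3354, Eskel 0.1979, Dorne 0.1555, Galen 0.0292.
The surplus seats go to Farrow, Carrow, Arden.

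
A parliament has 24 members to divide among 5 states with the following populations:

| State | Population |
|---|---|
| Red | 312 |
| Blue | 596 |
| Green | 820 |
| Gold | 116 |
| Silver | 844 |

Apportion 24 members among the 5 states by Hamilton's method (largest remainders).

Standard divisor: 2688 ÷ 24 = 112.
Standard quotas: Red 2.786, Blue 5.321, Green 7.321, Gold 1.036, Silver 7.536.
Lower quotas: Red 2, Blue 5, Green 7, Gold 1, Silver 7 (sum 22, leaving 2 seats).
Remainders in descending order: Red 0.786, Silver 0.536, Blue 0.321, Green 0.321, Gold 0.036.
Largest remainders: Red, Silver receive the extra seats.

Red 3, Blue 5, Green 7, Gold 1, Silver 8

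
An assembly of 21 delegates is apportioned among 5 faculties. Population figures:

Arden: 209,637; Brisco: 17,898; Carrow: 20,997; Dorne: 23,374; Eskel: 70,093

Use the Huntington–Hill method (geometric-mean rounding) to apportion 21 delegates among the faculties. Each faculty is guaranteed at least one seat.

Arden: 13, Brisco: 1, Carrow: 1, Dorne: 2, Eskel: 4

With divisor 16101: modified quotas Arden 13.020, Brisco 1.112, Carrow 1.304, Dorne 1.452, Eskel 4.353.
Geometric-mean thresholds: Arden √(13·14)=13.491, Brisco √(1·2)=1.414, Carrow √(1·2)=1.414, Dorne √(1·2)=1.414, Eskel √(4·5)=4.472.
Each quota rounded against its threshold gives Arden 13, Brisco 1, Carrow 1, Dorne 2, Eskel 4 (total 21).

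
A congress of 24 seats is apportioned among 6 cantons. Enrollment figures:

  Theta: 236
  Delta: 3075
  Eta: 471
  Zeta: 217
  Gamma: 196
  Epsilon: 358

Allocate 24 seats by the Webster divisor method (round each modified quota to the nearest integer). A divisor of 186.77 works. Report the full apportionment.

With modified divisor 186.77: modified quotas Theta 1.264, Delta 16.464, Eta 2.522, Zeta 1.162, Gamma 1.049, Epsilon 1.917.
Rounding to the nearest integer: Theta 1, Delta 16, Eta 3, Zeta 1, Gamma 1, Epsilon 2 (total 24).

Theta=1, Delta=16, Eta=3, Zeta=1, Gamma=1, Epsilon=2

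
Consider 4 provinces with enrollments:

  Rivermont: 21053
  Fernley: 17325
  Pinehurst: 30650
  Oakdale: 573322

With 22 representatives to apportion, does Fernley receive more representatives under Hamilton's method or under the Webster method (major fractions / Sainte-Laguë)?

Hamilton: Rivermont 1, Fernley 0, Pinehurst 1, Oakdale 20.
Webster: Rivermont 1, Fernley 1, Pinehurst 1, Oakdale 19.
Fernley gets 0 under Hamilton and 1 under Webster.

Webster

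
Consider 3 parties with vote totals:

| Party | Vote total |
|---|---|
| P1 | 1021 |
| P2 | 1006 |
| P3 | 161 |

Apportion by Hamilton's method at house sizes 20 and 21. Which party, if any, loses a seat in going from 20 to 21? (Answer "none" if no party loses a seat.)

At 20 seats: P1 9, P2 9, P3 2.
At 21 seats: P1 10, P2 10, P3 1.
P3 drops from 2 to 1.

P3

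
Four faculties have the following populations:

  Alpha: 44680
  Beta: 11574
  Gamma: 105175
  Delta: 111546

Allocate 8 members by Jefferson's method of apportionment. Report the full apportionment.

Standard divisor 272975/8 ≈ 34121.875; standard quotas: Alpha 1.309, Beta 0.339, Gamma 3.082, Delta 3.269.
Rounding down gives 1, 0, 3, 3 = 7 seats, so the divisor must be adjusted.
With modified divisor 27100: modified quotas Alpha 1.649, Beta 0.427, Gamma 3.881, Delta 4.116.
Rounding down: Alpha 1, Beta 0, Gamma 3, Delta 4 (total 8).

Alpha 1; Beta 0; Gamma 3; Delta 4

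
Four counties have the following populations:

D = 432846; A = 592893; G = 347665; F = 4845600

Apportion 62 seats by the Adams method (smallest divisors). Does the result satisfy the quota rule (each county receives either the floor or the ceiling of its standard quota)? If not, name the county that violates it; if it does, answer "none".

F

Standard quotas: D 4.315, A 5.911, G 3.466, F 48.308.
Adams allocation: D 5, A 6, G 4, F 47.
F has quota 48.308 (lower 48, upper 49) but receives 47 — outside the quota interval.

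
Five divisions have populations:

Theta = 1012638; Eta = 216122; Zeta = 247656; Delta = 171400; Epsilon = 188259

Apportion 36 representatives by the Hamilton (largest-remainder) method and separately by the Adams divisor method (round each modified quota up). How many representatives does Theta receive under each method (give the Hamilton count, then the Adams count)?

20 and 19

Hamilton: Theta 20, Eta 4, Zeta 5, Delta 3, Epsilon 4.
Adams: Theta 19, Eta 4, Zeta 5, Delta 4, Epsilon 4.
Theta gets 20 under Hamilton and 19 under Adams.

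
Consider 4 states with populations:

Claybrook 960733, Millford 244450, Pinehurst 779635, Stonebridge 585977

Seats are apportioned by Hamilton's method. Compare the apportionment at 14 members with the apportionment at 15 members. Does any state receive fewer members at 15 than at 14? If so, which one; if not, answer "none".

Millford

At 14 seats: Claybrook 5, Millford 2, Pinehurst 4, Stonebridge 3.
At 15 seats: Claybrook 6, Millford 1, Pinehurst 5, Stonebridge 3.
Millford drops from 2 to 1.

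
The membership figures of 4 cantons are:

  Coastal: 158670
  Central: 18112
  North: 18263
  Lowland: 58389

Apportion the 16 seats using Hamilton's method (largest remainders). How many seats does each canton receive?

Total 253434; standard divisor 253434/16 ≈ 15839.625.
Standard quotas: Coastal 10.0173, Central 1.1435, North 1.1530, Lowland 3.6863.
Lower quotas: Coastal 10, Central 1, North 1, Lowland 3 (sum 15, leaving 1 seat).
Remainders in descending order: Lowland 0.6863, North 0.1530, Central 0.1435, Coastal 0.0173.
The surplus seat goes to Lowland.

Coastal: 10, Central: 1, North: 1, Lowland: 4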